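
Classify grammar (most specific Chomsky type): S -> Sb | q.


Left-linear: every RHS is a terminal or one nonterminal followed by a terminal
Classification: Type 3 (Regular)


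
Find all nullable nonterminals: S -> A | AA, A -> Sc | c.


A nonterminal is nullable iff some alternative derives ε (directly, or every symbol in it is nullable)
Nullable: {}


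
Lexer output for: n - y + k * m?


Scan left to right, longest-match per lexeme
Tokens: ID(n), OP(-), ID(y), OP(+), ID(k), OP(*), ID(m)


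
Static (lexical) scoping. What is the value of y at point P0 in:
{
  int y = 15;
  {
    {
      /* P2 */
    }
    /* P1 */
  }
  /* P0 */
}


y declared in the same block as P0
y = 15


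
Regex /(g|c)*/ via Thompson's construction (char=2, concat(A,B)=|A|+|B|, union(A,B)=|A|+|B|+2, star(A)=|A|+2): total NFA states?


Syntax tree has 2 char leaf(s), 1 union(s), 1 star(s)
chars contribute 2×2 = 4; each union adds +2; each star adds +2
Total: 4 + 2 + 2 = 8 states


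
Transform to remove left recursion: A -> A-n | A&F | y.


Left-recursive alternatives: A-n, A&F; non-recursive: y
Introduce A': A -> yA', A' -> -nA' | &FA' | ε


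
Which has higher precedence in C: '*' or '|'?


'*' is multiplicative (level 10); '|' is bitwise OR (level 3)
Higher level binds tighter
'*' has higher precedence than '|'


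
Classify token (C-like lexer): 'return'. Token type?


Pattern: reserved word
Type: KEYWORD


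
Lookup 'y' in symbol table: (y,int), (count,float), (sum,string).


Lookup 'y' → type int


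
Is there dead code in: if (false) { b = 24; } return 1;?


condition is constant false, so the whole block is unreachable
Dead: 'if (false) { b = 24; }'


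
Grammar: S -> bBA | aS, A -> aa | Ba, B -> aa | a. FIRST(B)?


Per alternative of B: FIRST(aa) = {a}; FIRST(a) = {a}
FIRST(B) = {a}


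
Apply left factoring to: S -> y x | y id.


Common prefix: 'y'
Factored: S -> y S', S' -> x | id


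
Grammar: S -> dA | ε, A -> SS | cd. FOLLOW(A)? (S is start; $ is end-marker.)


$ ∈ FOLLOW(S). For each A -> αBβ: add FIRST(β)\{ε} to FOLLOW(B); if β nullable, add FOLLOW(A).
FOLLOW(A) = {$, d}


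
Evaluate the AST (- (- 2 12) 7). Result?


Evaluate inner: (- 2 12) = -10
Evaluate root: (- -10 7) = -17
Result: -17


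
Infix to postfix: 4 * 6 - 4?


Left to right (same or higher precedence on left)
Postfix: 4 6 * 4 -


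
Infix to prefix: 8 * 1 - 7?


left-to-right (same/higher precedence on left): tree is (- (* 8 1) 7)
Prefix: - * 8 1 7


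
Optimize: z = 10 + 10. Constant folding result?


10 + 10 = 20 at compile time
Optimized: z = 20


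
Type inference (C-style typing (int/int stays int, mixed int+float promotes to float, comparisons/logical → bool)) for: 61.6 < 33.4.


Operand types: float < float
Rule: comparison yields bool
Result type: bool


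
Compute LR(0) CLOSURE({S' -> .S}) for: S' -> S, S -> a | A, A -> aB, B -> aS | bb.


Start: S' -> .S
For each item with dot before a nonterminal B, add B -> .γ for every B-production
Closure: [S' -> .S, S -> .a, S -> .A, A -> .aB]


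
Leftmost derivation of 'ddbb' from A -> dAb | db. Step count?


Derivation: A => dAb => ddbb
Steps: 2


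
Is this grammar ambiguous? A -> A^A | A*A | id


'id^id*id' has two parse trees (no precedence encoded between ^ and *)
Ambiguous


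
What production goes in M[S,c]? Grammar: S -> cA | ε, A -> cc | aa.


For [S, c]: 'c' ∈ FIRST(cA)
Entry: S -> cA


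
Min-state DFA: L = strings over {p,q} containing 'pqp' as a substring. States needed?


KMP-style automaton: 3 progress states + 1 absorbing accept = 4
Minimal DFA: 4 states


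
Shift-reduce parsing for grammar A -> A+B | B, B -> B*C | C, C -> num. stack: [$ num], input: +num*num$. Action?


'num' on top is the handle for C -> num
Action: reduce (C -> num)


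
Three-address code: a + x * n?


Break into single-operator statements:
t1 = x * n
t2 = a + t1


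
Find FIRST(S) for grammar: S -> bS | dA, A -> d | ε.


Per alternative of S: FIRST(bS) = {b}; FIRST(dA) = {d}
FIRST(S) = {b, d}


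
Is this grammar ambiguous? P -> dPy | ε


balanced d^n…y^n: each string has a unique parse
Unambiguous


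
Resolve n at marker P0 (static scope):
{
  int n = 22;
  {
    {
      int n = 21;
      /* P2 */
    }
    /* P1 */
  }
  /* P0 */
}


n declared in the same block as P0
n = 22


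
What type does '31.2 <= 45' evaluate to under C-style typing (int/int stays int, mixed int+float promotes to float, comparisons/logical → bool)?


Operand types: float <= int
Rule: comparison yields bool
Result type: bool


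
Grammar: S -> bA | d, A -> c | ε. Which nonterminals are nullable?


A nonterminal is nullable iff some alternative derives ε (directly, or every symbol in it is nullable)
Nullable: {A}


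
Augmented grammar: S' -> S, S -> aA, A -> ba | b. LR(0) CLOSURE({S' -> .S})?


Start: S' -> .S
For each item with dot before a nonterminal B, add B -> .γ for every B-production
Closure: [S' -> .S, S -> .aA]


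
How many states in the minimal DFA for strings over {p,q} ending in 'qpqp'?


Track the longest suffix of input matching a prefix of 'qpqp': 5 classes (prefixes of length 0..4)
Minimal DFA: 5 states


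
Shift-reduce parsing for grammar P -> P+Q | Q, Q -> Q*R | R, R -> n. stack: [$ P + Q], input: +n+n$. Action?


handle 'P+Q' on top; lookahead ∈ FOLLOW(P) = {+, $}
Action: reduce (P -> P+Q)


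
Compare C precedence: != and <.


'<' is relational (level 7); '!=' is equality (level 6)
Higher level binds tighter
'<' has higher precedence than '!='


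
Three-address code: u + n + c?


Break into single-operator statements:
t1 = u + n
t2 = t1 + c


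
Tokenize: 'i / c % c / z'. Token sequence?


Scan left to right, longest-match per lexeme
Tokens: ID(i), OP(/), ID(c), OP(%), ID(c), OP(/), ID(z)


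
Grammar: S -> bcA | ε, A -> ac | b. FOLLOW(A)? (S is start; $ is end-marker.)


$ ∈ FOLLOW(S). For each A -> αBβ: add FIRST(β)\{ε} to FOLLOW(B); if β nullable, add FOLLOW(A).
FOLLOW(A) = {$}


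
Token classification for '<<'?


Pattern: operator symbol
Type: OPERATOR


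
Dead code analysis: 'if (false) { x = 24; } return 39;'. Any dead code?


condition is constant false, so the whole block is unreachable
Dead: 'if (false) { x = 24; }'


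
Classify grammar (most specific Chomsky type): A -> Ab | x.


Left-linear: every RHS is a terminal or one nonterminal followed by a terminal
Classification: Type 3 (Regular)


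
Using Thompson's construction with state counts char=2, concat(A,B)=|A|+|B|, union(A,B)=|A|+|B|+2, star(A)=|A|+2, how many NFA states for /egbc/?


Syntax tree has 4 char leaf(s), 0 union(s), 0 star(s)
chars contribute 4×2 = 8; each union adds +2; each star adds +2
Total: 8 + 0 + 0 = 8 states


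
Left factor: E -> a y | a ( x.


Common prefix: 'a'
Factored: E -> a E', E' -> y | ( x


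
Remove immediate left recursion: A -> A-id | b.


Left-recursive alternatives: A-id; non-recursive: b
Introduce A': A -> bA', A' -> -idA' | ε


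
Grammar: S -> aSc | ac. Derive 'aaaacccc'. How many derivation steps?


Derivation: S => aSc => aaScc => aaaSccc => aaaacccc
Steps: 4


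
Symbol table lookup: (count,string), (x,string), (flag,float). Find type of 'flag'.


Lookup 'flag' → type float


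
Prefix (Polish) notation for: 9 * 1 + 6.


left-to-right (same/higher precedence on left): tree is (+ (* 9 1) 6)
Prefix: + * 9 1 6


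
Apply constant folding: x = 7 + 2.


7 + 2 = 9 at compile time
Optimized: x = 9


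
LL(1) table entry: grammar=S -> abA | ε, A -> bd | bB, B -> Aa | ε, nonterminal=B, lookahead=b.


For [B, b]: 'b' ∈ FIRST(Aa)
Entry: B -> Aa


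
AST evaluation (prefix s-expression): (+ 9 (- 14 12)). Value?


Evaluate inner: (- 14 12) = 2
Evaluate root: (+ 9 2) = 11
Result: 11


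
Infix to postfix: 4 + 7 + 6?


Left to right (same or higher precedence on left)
Postfix: 4 7 + 6 +


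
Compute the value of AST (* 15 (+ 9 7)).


Evaluate inner: (+ 9 7) = 16
Evaluate root: (* 15 16) = 240
Result: 240


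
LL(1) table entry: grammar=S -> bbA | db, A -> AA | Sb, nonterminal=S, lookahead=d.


For [S, d]: 'd' ∈ FIRST(db)
Entry: S -> db


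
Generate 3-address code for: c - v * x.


Break into single-operator statements:
t1 = v * x
t2 = c - t1


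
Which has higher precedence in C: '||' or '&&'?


'&&' is logical AND (level 2); '||' is logical OR (level 1)
Higher level binds tighter
'&&' has higher precedence than '||'


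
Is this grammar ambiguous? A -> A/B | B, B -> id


precedence layered via separate nonterminal B: deterministic
Unambiguous


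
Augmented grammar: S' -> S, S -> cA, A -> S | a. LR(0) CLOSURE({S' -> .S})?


Start: S' -> .S
For each item with dot before a nonterminal B, add B -> .γ for every B-production
Closure: [S' -> .S, S -> .cA]


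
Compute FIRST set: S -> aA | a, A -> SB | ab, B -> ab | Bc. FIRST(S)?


Per alternative of S: FIRST(aA) = {a}; FIRST(a) = {a}
FIRST(S) = {a}


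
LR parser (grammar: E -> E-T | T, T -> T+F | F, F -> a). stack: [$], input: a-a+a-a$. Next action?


no handle on stack; shift 'a'
Action: shift


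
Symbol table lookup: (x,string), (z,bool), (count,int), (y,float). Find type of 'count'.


Lookup 'count' → type int


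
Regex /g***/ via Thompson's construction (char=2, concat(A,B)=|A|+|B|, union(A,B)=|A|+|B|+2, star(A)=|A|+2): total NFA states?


Syntax tree has 1 char leaf(s), 0 union(s), 3 star(s)
chars contribute 1×2 = 2; each union adds +2; each star adds +2
Total: 2 + 0 + 6 = 8 states


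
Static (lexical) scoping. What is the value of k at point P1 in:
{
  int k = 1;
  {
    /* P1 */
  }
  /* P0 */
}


P1's block does not declare k; resolves to the enclosing declaration at depth 0
k = 1


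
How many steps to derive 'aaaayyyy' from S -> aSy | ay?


Derivation: S => aSy => aaSyy => aaaSyyy => aaaayyyy
Steps: 4


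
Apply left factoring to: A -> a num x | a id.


Common prefix: 'a'
Factored: A -> a A', A' -> num x | id


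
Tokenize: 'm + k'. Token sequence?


Scan left to right, longest-match per lexeme
Tokens: ID(m), OP(+), ID(k)


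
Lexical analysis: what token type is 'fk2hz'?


Pattern: letter/underscore followed by alphanumerics, not a keyword
Type: IDENTIFIER


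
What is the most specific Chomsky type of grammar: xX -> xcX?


LHS has context (more than one symbol) and |LHS| ≤ |RHS|
Classification: Type 1 (Context-Sensitive)


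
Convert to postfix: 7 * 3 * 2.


Left to right (same or higher precedence on left)
Postfix: 7 3 * 2 *


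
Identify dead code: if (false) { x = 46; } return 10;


condition is constant false, so the whole block is unreachable
Dead: 'if (false) { x = 46; }'


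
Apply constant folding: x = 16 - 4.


16 - 4 = 12 at compile time
Optimized: x = 12


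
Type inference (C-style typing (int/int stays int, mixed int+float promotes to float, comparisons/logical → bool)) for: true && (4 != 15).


Operand types: bool && bool
Rule: logical operators take bool operands and yield bool
Result type: bool


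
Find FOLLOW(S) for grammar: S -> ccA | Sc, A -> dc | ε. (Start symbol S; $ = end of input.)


$ ∈ FOLLOW(S). For each A -> αBβ: add FIRST(β)\{ε} to FOLLOW(B); if β nullable, add FOLLOW(A).
FOLLOW(S) = {$, c}


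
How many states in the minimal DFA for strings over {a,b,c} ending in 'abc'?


Track the longest suffix of input matching a prefix of 'abc': 4 classes (prefixes of length 0..3)
Minimal DFA: 4 states


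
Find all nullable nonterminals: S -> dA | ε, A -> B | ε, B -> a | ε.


A nonterminal is nullable iff some alternative derives ε (directly, or every symbol in it is nullable)
Nullable: {A, B, S}


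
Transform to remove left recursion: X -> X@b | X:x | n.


Left-recursive alternatives: X@b, X:x; non-recursive: n
Introduce X': X -> nX', X' -> @bX' | :xX' | ε


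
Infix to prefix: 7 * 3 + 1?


left-to-right (same/higher precedence on left): tree is (+ (* 7 3) 1)
Prefix: + * 7 3 1


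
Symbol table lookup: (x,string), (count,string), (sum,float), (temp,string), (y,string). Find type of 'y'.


Lookup 'y' → type string


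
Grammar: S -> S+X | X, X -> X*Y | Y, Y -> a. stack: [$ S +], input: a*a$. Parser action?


no handle ('S+' is not any RHS); shift 'a'
Action: shift


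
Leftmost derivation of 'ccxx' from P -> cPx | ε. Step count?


Derivation: P => cPx => ccPxx => ccxx
Steps: 3


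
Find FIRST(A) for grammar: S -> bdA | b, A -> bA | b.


Per alternative of A: FIRST(bA) = {b}; FIRST(b) = {b}
FIRST(A) = {b}


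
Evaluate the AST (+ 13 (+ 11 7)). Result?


Evaluate inner: (+ 11 7) = 18
Evaluate root: (+ 13 18) = 31
Result: 31


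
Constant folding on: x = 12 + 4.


12 + 4 = 16 at compile time
Optimized: x = 16


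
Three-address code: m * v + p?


Break into single-operator statements:
t1 = m * v
t2 = t1 + p


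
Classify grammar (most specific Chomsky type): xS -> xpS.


LHS has context (more than one symbol) and |LHS| ≤ |RHS|
Classification: Type 1 (Context-Sensitive)


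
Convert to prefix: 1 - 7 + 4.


left-to-right (same/higher precedence on left): tree is (+ (- 1 7) 4)
Prefix: + - 1 7 4


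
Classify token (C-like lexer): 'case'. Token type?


Pattern: reserved word
Type: KEYWORD


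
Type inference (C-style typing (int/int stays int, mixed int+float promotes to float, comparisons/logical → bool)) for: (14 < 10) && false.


Operand types: bool && bool
Rule: logical operators take bool operands and yield bool
Result type: bool


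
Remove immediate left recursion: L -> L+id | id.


Left-recursive alternatives: L+id; non-recursive: id
Introduce L': L -> idL', L' -> +idL' | ε


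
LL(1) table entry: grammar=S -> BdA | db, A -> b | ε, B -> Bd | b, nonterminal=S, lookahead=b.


For [S, b]: 'b' ∈ FIRST(BdA)
Entry: S -> BdA


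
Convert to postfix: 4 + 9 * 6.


* has higher precedence, evaluate 9*6 first
Postfix: 4 9 6 * +


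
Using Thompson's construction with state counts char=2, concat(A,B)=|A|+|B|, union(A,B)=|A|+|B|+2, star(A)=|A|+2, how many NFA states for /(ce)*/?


Syntax tree has 2 char leaf(s), 0 union(s), 1 star(s)
chars contribute 2×2 = 4; each union adds +2; each star adds +2
Total: 4 + 0 + 2 = 6 states


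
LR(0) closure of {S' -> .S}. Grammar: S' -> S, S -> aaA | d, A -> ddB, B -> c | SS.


Start: S' -> .S
For each item with dot before a nonterminal B, add B -> .γ for every B-production
Closure: [S' -> .S, S -> .aaA, S -> .d]


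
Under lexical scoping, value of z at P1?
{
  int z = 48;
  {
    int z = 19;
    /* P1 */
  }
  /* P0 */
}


z declared in the same block as P1
z = 19


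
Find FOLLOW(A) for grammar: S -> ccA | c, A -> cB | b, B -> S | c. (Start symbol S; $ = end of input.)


$ ∈ FOLLOW(S). For each A -> αBβ: add FIRST(β)\{ε} to FOLLOW(B); if β nullable, add FOLLOW(A).
FOLLOW(A) = {$}


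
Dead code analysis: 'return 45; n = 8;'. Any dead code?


statement follows a return and is unreachable
Dead: 'n = 8'


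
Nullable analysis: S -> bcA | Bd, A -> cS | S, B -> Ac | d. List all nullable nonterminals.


A nonterminal is nullable iff some alternative derives ε (directly, or every symbol in it is nullable)
Nullable: {}


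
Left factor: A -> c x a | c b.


Common prefix: 'c'
Factored: A -> c A', A' -> x a | b


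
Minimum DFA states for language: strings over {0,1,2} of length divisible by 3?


Track length mod 3: states 0..2, accept at 0
Minimal DFA: 3 states


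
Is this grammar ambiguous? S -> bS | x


right-linear, alternatives start with distinct terminals 'b' vs 'x': unique leftmost derivation
Unambiguous


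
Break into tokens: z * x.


Scan left to right, longest-match per lexeme
Tokens: ID(z), OP(*), ID(x)


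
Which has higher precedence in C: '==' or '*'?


'*' is multiplicative (level 10); '==' is equality (level 6)
Higher level binds tighter
'*' has higher precedence than '=='


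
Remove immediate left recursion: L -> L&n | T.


Left-recursive alternatives: L&n; non-recursive: T
Introduce L': L -> TL', L' -> &nL' | ε


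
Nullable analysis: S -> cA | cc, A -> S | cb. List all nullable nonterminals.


A nonterminal is nullable iff some alternative derives ε (directly, or every symbol in it is nullable)
Nullable: {}


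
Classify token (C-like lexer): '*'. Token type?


Pattern: operator symbol
Type: OPERATOR


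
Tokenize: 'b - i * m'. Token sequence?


Scan left to right, longest-match per lexeme
Tokens: ID(b), OP(-), ID(i), OP(*), ID(m)


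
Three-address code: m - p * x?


Break into single-operator statements:
t1 = p * x
t2 = m - t1


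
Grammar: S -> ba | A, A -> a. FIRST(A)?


Per alternative of A: FIRST(a) = {a}
FIRST(A) = {a}


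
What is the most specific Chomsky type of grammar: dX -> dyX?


LHS has context (more than one symbol) and |LHS| ≤ |RHS|
Classification: Type 1 (Context-Sensitive)


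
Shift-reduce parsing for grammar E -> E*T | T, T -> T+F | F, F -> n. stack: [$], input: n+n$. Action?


no handle on stack; shift 'n'
Action: shift


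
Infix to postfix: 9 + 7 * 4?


* has higher precedence, evaluate 7*4 first
Postfix: 9 7 4 * +


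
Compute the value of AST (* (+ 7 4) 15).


Evaluate inner: (+ 7 4) = 11
Evaluate root: (* 11 15) = 165
Result: 165


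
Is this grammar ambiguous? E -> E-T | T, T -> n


precedence layered via separate nonterminal T: deterministic
Unambiguous


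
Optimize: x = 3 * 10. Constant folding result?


3 * 10 = 30 at compile time
Optimized: x = 30


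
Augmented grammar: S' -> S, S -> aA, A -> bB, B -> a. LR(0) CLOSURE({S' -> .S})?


Start: S' -> .S
For each item with dot before a nonterminal B, add B -> .γ for every B-production
Closure: [S' -> .S, S -> .aA]


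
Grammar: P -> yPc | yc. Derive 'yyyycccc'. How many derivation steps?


Derivation: P => yPc => yyPcc => yyyPccc => yyyycccc
Steps: 4


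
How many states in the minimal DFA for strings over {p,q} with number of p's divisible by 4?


Track (count of p) mod 4: states 0..3, accept at 0
Minimal DFA: 4 states


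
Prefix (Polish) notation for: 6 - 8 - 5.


left-to-right (same/higher precedence on left): tree is (- (- 6 8) 5)
Prefix: - - 6 8 5


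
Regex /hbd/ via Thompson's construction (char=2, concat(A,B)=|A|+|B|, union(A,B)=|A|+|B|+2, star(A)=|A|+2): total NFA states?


Syntax tree has 3 char leaf(s), 0 union(s), 0 star(s)
chars contribute 3×2 = 6; each union adds +2; each star adds +2
Total: 6 + 0 + 0 = 6 states


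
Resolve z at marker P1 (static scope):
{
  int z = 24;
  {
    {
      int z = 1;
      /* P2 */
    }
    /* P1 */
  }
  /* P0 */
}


P1's block does not declare z; resolves to the enclosing declaration at depth 0
z = 24


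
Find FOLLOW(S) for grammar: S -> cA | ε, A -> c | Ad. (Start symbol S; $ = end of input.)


$ ∈ FOLLOW(S). For each A -> αBβ: add FIRST(β)\{ε} to FOLLOW(B); if β nullable, add FOLLOW(A).
FOLLOW(S) = {$}


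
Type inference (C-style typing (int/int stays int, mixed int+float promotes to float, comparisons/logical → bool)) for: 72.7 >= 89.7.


Operand types: float >= float
Rule: comparison yields bool
Result type: bool


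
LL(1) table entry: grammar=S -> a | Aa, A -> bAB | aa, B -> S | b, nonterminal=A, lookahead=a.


For [A, a]: 'a' ∈ FIRST(aa)
Entry: A -> aa


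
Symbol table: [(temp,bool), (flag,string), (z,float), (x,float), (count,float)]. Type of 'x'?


Lookup 'x' → type float


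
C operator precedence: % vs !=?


'%' is multiplicative (level 10); '!=' is equality (level 6)
Higher level binds tighter
'%' has higher precedence than '!='


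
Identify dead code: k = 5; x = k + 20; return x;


k is read by x's definition; x is returned
No dead code


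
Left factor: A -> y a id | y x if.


Common prefix: 'y'
Factored: A -> y A', A' -> a id | x if


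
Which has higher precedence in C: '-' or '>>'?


'-' is additive (level 9); '>>' is shift (level 8)
Higher level binds tighter
'-' has higher precedence than '>>'


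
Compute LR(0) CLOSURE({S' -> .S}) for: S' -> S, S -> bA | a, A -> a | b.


Start: S' -> .S
For each item with dot before a nonterminal B, add B -> .γ for every B-production
Closure: [S' -> .S, S -> .bA, S -> .a]


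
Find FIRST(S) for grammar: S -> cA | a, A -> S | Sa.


Per alternative of S: FIRST(cA) = {c}; FIRST(a) = {a}
FIRST(S) = {a, c}


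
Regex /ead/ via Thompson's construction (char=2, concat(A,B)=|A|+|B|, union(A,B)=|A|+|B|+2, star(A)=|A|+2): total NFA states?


Syntax tree has 3 char leaf(s), 0 union(s), 0 star(s)
chars contribute 3×2 = 6; each union adds +2; each star adds +2
Total: 6 + 0 + 0 = 6 states


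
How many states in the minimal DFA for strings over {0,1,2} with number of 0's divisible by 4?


Track (count of 0) mod 4: states 0..3, accept at 0
Minimal DFA: 4 states


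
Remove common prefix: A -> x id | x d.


Common prefix: 'x'
Factored: A -> x A', A' -> id | d


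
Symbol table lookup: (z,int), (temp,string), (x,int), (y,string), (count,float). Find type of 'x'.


Lookup 'x' → type int


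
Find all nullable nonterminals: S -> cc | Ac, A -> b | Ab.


A nonterminal is nullable iff some alternative derives ε (directly, or every symbol in it is nullable)
Nullable: {}


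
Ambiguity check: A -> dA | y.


right-linear, alternatives start with distinct terminals 'd' vs 'y': unique leftmost derivation
Unambiguous


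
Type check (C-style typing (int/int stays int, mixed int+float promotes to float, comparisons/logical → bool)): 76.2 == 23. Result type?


Operand types: float == int
Rule: comparison yields bool
Result type: bool


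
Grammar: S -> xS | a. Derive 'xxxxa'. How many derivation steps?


Derivation: S => xS => xxS => xxxS => xxxxS => xxxxa
Steps: 5


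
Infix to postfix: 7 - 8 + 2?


Left to right (same or higher precedence on left)
Postfix: 7 8 - 2 +


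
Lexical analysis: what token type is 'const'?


Pattern: reserved word
Type: KEYWORD


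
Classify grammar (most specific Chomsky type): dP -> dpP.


LHS has context (more than one symbol) and |LHS| ≤ |RHS|
Classification: Type 1 (Context-Sensitive)


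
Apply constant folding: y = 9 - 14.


9 - 14 = -5 at compile time
Optimized: y = -5


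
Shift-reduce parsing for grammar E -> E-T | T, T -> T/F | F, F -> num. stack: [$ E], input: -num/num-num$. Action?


shift '-' to continue E -> E-T
Action: shift


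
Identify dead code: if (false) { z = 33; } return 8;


condition is constant false, so the whole block is unreachable
Dead: 'if (false) { z = 33; }'


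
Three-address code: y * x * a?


Break into single-operator statements:
t1 = y * x
t2 = t1 * a


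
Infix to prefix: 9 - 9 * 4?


'*' binds tighter: tree is (- 9 (* 9 4))
Prefix: - 9 * 9 4


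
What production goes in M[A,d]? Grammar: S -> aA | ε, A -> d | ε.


For [A, d]: 'd' ∈ FIRST(d)
Entry: A -> d


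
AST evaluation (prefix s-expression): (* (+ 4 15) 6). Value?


Evaluate inner: (+ 4 15) = 19
Evaluate root: (* 19 6) = 114
Result: 114


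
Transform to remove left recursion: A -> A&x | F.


Left-recursive alternatives: A&x; non-recursive: F
Introduce A': A -> FA', A' -> &xA' | ε


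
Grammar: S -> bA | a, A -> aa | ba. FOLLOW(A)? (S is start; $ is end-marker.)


$ ∈ FOLLOW(S). For each A -> αBβ: add FIRST(β)\{ε} to FOLLOW(B); if β nullable, add FOLLOW(A).
FOLLOW(A) = {$}


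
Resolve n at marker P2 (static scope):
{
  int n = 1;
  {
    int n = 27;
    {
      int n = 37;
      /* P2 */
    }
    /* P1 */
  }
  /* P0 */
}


n declared in the same block as P2
n = 37


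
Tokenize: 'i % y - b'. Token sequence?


Scan left to right, longest-match per lexeme
Tokens: ID(i), OP(%), ID(y), OP(-), ID(b)


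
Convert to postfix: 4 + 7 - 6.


Left to right (same or higher precedence on left)
Postfix: 4 7 + 6 -


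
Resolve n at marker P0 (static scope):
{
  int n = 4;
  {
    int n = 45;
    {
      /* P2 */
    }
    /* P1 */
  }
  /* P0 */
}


n declared in the same block as P0
n = 4


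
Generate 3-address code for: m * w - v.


Break into single-operator statements:
t1 = m * w
t2 = t1 - v


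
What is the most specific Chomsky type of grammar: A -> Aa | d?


Left-linear: every RHS is a terminal or one nonterminal followed by a terminal
Classification: Type 3 (Regular)


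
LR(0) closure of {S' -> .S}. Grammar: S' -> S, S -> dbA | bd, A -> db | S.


Start: S' -> .S
For each item with dot before a nonterminal B, add B -> .γ for every B-production
Closure: [S' -> .S, S -> .dbA, S -> .bd]


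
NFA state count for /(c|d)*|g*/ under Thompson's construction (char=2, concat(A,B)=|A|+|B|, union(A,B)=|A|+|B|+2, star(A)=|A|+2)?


Syntax tree has 3 char leaf(s), 2 union(s), 2 star(s)
chars contribute 3×2 = 6; each union adds +2; each star adds +2
Total: 6 + 4 + 4 = 14 states


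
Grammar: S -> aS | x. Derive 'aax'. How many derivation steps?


Derivation: S => aS => aaS => aax
Steps: 3


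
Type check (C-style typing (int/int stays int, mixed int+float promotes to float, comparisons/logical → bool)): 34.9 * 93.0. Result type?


Operand types: float * float
Rule: mixed int/float promotes to float; int/int stays int
Result type: float


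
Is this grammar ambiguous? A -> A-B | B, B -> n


precedence layered via separate nonterminal B: deterministic
Unambiguous


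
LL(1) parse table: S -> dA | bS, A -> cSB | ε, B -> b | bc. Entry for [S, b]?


For [S, b]: 'b' ∈ FIRST(bS)
Entry: S -> bS


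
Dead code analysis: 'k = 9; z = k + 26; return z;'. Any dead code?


k is read by z's definition; z is returned
No dead code


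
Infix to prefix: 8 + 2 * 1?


'*' binds tighter: tree is (+ 8 (* 2 1))
Prefix: + 8 * 2 1


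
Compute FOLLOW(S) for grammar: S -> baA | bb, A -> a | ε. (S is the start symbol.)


$ ∈ FOLLOW(S). For each A -> αBβ: add FIRST(β)\{ε} to FOLLOW(B); if β nullable, add FOLLOW(A).
FOLLOW(S) = {$}


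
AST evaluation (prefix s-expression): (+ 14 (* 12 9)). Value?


Evaluate inner: (* 12 9) = 108
Evaluate root: (+ 14 108) = 122
Result: 122


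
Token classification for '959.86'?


Pattern: digits with a decimal point
Type: FLOAT_LITERAL


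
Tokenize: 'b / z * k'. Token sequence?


Scan left to right, longest-match per lexeme
Tokens: ID(b), OP(/), ID(z), OP(*), ID(k)


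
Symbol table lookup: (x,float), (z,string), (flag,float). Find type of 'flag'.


Lookup 'flag' → type float


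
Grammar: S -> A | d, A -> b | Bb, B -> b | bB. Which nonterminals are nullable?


A nonterminal is nullable iff some alternative derives ε (directly, or every symbol in it is nullable)
Nullable: {}


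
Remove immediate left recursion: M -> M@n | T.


Left-recursive alternatives: M@n; non-recursive: T
Introduce M': M -> TM', M' -> @nM' | ε


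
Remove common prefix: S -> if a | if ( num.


Common prefix: 'if'
Factored: S -> if S', S' -> a | ( num


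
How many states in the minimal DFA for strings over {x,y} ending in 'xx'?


Track the longest suffix of input matching a prefix of 'xx': 3 classes (prefixes of length 0..2)
Minimal DFA: 3 states


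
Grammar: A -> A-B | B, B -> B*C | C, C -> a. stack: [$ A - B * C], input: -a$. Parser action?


handle 'B*C' on top
Action: reduce (B -> B*C)


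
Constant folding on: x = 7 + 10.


7 + 10 = 17 at compile time
Optimized: x = 17


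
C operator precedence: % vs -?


'%' is multiplicative (level 10); '-' is additive (level 9)
Higher level binds tighter
'%' has higher precedence than '-'


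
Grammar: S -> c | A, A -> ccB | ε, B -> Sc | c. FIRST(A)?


Per alternative of A: FIRST(ccB) = {c}; FIRST(ε) = {ε}
FIRST(A) = {c, ε}


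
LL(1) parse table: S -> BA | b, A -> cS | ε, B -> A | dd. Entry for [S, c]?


For [S, c]: 'c' ∈ FIRST(BA)
Entry: S -> BA


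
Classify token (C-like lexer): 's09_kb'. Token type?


Pattern: letter/underscore followed by alphanumerics, not a keyword
Type: IDENTIFIER


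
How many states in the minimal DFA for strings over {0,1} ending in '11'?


Track the longest suffix of input matching a prefix of '11': 3 classes (prefixes of length 0..2)
Minimal DFA: 3 states


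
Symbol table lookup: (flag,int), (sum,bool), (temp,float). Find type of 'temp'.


Lookup 'temp' → type float


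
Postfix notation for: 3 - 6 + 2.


Left to right (same or higher precedence on left)
Postfix: 3 6 - 2 +


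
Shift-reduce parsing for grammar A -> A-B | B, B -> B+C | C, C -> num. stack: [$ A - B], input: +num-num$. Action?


'+' can extend B; shift to build B -> B+C
Action: shift


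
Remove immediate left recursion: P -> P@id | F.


Left-recursive alternatives: P@id; non-recursive: F
Introduce P': P -> FP', P' -> @idP' | ε


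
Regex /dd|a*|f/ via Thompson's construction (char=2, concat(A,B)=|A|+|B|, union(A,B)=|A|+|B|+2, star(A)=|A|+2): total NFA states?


Syntax tree has 4 char leaf(s), 2 union(s), 1 star(s)
chars contribute 4×2 = 8; each union adds +2; each star adds +2
Total: 8 + 4 + 2 = 14 states


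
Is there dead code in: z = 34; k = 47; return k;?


z is assigned but never read
Dead: 'z = 34'


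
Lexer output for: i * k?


Scan left to right, longest-match per lexeme
Tokens: ID(i), OP(*), ID(k)


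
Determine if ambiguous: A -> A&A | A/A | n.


'n&n/n' has two parse trees (no precedence encoded between & and /)
Ambiguous


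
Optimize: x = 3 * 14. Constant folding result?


3 * 14 = 42 at compile time
Optimized: x = 42


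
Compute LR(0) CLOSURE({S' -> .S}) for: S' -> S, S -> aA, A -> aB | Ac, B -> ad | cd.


Start: S' -> .S
For each item with dot before a nonterminal B, add B -> .γ for every B-production
Closure: [S' -> .S, S -> .aA]


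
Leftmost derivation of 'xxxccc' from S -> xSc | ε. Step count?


Derivation: S => xSc => xxScc => xxxSccc => xxxccc
Steps: 4


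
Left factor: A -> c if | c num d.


Common prefix: 'c'
Factored: A -> c A', A' -> if | num d


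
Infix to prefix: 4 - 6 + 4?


left-to-right (same/higher precedence on left): tree is (+ (- 4 6) 4)
Prefix: + - 4 6 4


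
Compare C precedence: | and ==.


'==' is equality (level 6); '|' is bitwise OR (level 3)
Higher level binds tighter
'==' has higher precedence than '|'


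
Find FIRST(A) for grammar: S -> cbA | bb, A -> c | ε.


Per alternative of A: FIRST(c) = {c}; FIRST(ε) = {ε}
FIRST(A) = {c, ε}


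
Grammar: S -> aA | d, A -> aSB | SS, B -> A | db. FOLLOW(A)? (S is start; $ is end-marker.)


$ ∈ FOLLOW(S). For each A -> αBβ: add FIRST(β)\{ε} to FOLLOW(B); if β nullable, add FOLLOW(A).
FOLLOW(A) = {$, a, d}


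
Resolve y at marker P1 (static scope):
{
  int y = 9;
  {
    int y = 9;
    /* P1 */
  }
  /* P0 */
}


y declared in the same block as P1
y = 9


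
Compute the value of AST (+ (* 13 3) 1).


Evaluate inner: (* 13 3) = 39
Evaluate root: (+ 39 1) = 40
Result: 40


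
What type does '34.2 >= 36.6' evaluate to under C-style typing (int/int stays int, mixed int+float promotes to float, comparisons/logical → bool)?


Operand types: float >= float
Rule: comparison yields bool
Result type: bool


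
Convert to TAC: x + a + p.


Break into single-operator statements:
t1 = x + a
t2 = t1 + p


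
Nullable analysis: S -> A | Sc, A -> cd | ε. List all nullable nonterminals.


A nonterminal is nullable iff some alternative derives ε (directly, or every symbol in it is nullable)
Nullable: {A, S}


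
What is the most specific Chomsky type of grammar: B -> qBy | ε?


Single nonterminal LHS, but q^n y^n is not regular
Classification: Type 2 (Context-Free)


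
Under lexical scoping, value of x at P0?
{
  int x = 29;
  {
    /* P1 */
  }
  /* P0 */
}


x declared in the same block as P0
x = 29


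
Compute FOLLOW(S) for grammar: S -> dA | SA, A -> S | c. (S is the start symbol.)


$ ∈ FOLLOW(S). For each A -> αBβ: add FIRST(β)\{ε} to FOLLOW(B); if β nullable, add FOLLOW(A).
FOLLOW(S) = {$, c, d}


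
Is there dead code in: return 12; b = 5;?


statement follows a return and is unreachable
Dead: 'b = 5'


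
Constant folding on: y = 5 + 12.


5 + 12 = 17 at compile time
Optimized: y = 17


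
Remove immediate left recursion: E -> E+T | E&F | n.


Left-recursive alternatives: E+T, E&F; non-recursive: n
Introduce E': E -> nE', E' -> +TE' | &FE' | ε


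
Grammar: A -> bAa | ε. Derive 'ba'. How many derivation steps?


Derivation: A => bAa => ba
Steps: 2


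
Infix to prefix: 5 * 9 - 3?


left-to-right (same/higher precedence on left): tree is (- (* 5 9) 3)
Prefix: - * 5 9 3


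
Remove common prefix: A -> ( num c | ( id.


Common prefix: '('
Factored: A -> ( A', A' -> num c | id


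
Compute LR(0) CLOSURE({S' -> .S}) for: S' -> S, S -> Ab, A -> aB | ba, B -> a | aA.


Start: S' -> .S
For each item with dot before a nonterminal B, add B -> .γ for every B-production
Closure: [S' -> .S, S -> .Ab, A -> .aB, A -> .ba]


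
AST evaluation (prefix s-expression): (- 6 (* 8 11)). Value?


Evaluate inner: (* 8 11) = 88
Evaluate root: (- 6 88) = -82
Result: -82


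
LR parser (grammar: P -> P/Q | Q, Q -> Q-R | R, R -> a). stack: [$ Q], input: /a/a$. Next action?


lookahead ∉ {-} so Q won't extend; reduce P -> Q
Action: reduce (P -> Q)


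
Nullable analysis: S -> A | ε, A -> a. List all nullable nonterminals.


A nonterminal is nullable iff some alternative derives ε (directly, or every symbol in it is nullable)
Nullable: {S}


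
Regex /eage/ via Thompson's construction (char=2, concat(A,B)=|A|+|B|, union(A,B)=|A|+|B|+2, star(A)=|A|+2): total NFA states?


Syntax tree has 4 char leaf(s), 0 union(s), 0 star(s)
chars contribute 4×2 = 8; each union adds +2; each star adds +2
Total: 8 + 0 + 0 = 8 states


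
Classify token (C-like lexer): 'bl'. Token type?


Pattern: letter/underscore followed by alphanumerics, not a keyword
Type: IDENTIFIER


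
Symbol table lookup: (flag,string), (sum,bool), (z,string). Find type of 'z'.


Lookup 'z' → type string


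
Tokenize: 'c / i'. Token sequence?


Scan left to right, longest-match per lexeme
Tokens: ID(c), OP(/), ID(i)


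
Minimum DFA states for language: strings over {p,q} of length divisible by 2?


Track length mod 2: states 0..1, accept at 0
Minimal DFA: 2 states


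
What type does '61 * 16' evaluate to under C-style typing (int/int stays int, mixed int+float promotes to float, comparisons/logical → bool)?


Operand types: int * int
Rule: mixed int/float promotes to float; int/int stays int
Result type: int


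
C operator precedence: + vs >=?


'+' is additive (level 9); '>=' is relational (level 7)
Higher level binds tighter
'+' has higher precedence than '>='


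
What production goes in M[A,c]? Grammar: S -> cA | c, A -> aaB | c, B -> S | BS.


For [A, c]: 'c' ∈ FIRST(c)
Entry: A -> c


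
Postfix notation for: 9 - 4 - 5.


Left to right (same or higher precedence on left)
Postfix: 9 4 - 5 -


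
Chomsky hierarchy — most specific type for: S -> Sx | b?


Left-linear: every RHS is a terminal or one nonterminal followed by a terminal
Classification: Type 3 (Regular)


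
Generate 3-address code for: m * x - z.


Break into single-operator statements:
t1 = m * x
t2 = t1 - z


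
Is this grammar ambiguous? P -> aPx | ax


balanced a^n…x^n: each string has a unique parse
Unambiguous


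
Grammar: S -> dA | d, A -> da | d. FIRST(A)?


Per alternative of A: FIRST(da) = {d}; FIRST(d) = {d}
FIRST(A) = {d}


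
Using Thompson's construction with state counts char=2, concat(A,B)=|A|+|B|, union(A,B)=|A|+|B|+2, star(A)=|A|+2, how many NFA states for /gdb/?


Syntax tree has 3 char leaf(s), 0 union(s), 0 star(s)
chars contribute 3×2 = 6; each union adds +2; each star adds +2
Total: 6 + 0 + 0 = 6 states


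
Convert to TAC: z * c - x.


Break into single-operator statements:
t1 = z * c
t2 = t1 - x


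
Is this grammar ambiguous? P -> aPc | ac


balanced a^n…c^n: each string has a unique parse
Unambiguous


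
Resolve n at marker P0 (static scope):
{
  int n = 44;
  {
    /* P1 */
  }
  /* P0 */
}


n declared in the same block as P0
n = 44


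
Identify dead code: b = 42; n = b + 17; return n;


b is read by n's definition; n is returned
No dead code


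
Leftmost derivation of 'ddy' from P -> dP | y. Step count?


Derivation: P => dP => ddP => ddy
Steps: 3


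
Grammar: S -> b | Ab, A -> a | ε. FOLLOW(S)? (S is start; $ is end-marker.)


$ ∈ FOLLOW(S). For each A -> αBβ: add FIRST(β)\{ε} to FOLLOW(B); if β nullable, add FOLLOW(A).
FOLLOW(S) = {$}


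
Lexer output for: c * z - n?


Scan left to right, longest-match per lexeme
Tokens: ID(c), OP(*), ID(z), OP(-), ID(n)


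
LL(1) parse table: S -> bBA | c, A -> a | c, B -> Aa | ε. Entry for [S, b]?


For [S, b]: 'b' ∈ FIRST(bBA)
Entry: S -> bBA


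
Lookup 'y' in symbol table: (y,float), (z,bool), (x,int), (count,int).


Lookup 'y' → type float


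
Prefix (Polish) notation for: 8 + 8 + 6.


left-to-right (same/higher precedence on left): tree is (+ (+ 8 8) 6)
Prefix: + + 8 8 6


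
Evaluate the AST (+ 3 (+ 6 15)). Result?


Evaluate inner: (+ 6 15) = 21
Evaluate root: (+ 3 21) = 24
Result: 24


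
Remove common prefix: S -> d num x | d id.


Common prefix: 'd'
Factored: S -> d S', S' -> num x | id


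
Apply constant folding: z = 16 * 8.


16 * 8 = 128 at compile time
Optimized: z = 128


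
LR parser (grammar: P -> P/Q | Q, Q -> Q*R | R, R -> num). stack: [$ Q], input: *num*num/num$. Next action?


shift '*' to continue Q -> Q*R
Action: shift


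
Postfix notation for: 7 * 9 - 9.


Left to right (same or higher precedence on left)
Postfix: 7 9 * 9 -


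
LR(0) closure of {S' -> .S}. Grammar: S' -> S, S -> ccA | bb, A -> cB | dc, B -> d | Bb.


Start: S' -> .S
For each item with dot before a nonterminal B, add B -> .γ for every B-production
Closure: [S' -> .S, S -> .ccA, S -> .bb]


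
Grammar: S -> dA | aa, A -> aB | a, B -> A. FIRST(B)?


Per alternative of B: FIRST(A) = {a}
FIRST(B) = {a}


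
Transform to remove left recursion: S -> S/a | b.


Left-recursive alternatives: S/a; non-recursive: b
Introduce S': S -> bS', S' -> /aS' | ε


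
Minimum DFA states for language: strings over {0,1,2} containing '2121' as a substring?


KMP-style automaton: 4 progress states + 1 absorbing accept = 5
Minimal DFA: 5 states


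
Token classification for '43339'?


Pattern: digits only
Type: INTEGER_LITERAL


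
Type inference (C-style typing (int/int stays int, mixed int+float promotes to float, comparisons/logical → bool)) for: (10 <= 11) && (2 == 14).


Operand types: bool && bool
Rule: logical operators take bool operands and yield bool
Result type: bool


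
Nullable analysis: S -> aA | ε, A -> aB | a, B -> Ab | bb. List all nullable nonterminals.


A nonterminal is nullable iff some alternative derives ε (directly, or every symbol in it is nullable)
Nullable: {S}
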